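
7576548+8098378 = 15674926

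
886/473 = 886/473 = 1.87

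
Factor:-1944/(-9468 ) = 54/263= 2^1*3^3*263^(  -  1)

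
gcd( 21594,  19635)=3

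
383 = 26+357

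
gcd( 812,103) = 1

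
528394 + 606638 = 1135032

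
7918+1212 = 9130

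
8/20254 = 4/10127 = 0.00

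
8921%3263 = 2395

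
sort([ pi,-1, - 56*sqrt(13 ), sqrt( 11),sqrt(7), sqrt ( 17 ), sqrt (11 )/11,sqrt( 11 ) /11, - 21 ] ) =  [-56*sqrt( 13), - 21,-1,sqrt( 11 ) /11,sqrt(11 )/11,sqrt (7),pi, sqrt( 11),sqrt(17 ) ] 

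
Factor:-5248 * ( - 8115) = 42587520 = 2^7*3^1*5^1 *41^1 * 541^1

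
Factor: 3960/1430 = 2^2*3^2*13^( - 1 )  =  36/13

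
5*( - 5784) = -28920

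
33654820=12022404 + 21632416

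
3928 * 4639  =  18221992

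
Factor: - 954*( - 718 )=2^2*3^2 * 53^1*359^1 =684972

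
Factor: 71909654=2^1*  41^1* 876947^1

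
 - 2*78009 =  - 156018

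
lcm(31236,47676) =905844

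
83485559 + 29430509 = 112916068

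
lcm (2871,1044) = 11484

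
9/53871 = 3/17957= 0.00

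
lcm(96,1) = 96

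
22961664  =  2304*9966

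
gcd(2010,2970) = 30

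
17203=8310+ 8893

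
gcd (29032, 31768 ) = 152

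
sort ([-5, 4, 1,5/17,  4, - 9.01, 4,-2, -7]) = [ - 9.01,-7,-5,- 2, 5/17,1, 4,4,4] 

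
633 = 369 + 264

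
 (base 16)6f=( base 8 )157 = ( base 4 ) 1233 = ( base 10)111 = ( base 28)3r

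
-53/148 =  - 1+95/148=-0.36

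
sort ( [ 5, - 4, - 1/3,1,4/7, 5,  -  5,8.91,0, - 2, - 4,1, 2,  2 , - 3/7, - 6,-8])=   [ - 8, -6, - 5, - 4, - 4,- 2, - 3/7, -1/3, 0,4/7, 1, 1 , 2,2, 5, 5, 8.91] 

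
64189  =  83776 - 19587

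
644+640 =1284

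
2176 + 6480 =8656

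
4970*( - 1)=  -4970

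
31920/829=31920/829 =38.50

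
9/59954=9/59954 = 0.00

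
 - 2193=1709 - 3902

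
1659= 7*237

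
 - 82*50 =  - 4100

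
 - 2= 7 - 9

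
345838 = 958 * 361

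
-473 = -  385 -88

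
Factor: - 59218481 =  - 7^1*8459783^1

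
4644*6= 27864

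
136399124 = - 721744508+858143632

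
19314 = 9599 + 9715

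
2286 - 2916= -630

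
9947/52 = 191 + 15/52 = 191.29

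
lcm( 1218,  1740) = 12180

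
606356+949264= 1555620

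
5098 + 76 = 5174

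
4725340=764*6185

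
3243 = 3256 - 13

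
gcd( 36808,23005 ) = 4601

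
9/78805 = 9/78805=0.00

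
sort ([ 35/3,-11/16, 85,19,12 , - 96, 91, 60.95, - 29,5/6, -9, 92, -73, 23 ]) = [ - 96, - 73, - 29,-9,- 11/16,  5/6 , 35/3, 12 , 19, 23,  60.95,85, 91,92]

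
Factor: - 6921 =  - 3^2*769^1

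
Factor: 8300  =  2^2*5^2 * 83^1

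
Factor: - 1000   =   - 2^3*5^3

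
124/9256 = 31/2314 = 0.01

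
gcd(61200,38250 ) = 7650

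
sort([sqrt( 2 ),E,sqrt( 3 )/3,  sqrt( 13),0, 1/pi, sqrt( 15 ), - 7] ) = [-7, 0,  1/pi,sqrt( 3)/3,sqrt( 2 ),E,sqrt( 13 ), sqrt( 15 )] 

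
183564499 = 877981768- 694417269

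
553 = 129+424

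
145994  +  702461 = 848455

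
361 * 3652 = 1318372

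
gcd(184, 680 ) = 8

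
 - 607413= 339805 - 947218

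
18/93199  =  18/93199 =0.00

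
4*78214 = 312856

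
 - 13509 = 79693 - 93202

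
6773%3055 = 663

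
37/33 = 1 + 4/33 = 1.12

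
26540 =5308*5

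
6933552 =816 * 8497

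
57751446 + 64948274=122699720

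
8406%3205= 1996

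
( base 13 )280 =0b110111010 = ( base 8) 672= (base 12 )30A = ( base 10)442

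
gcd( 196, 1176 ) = 196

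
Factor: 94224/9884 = 2^2*3^1*7^( - 1 )*13^1*151^1*353^( - 1)=23556/2471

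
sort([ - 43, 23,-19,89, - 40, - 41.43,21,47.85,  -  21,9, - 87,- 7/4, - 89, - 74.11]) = [ - 89, - 87, - 74.11, - 43, - 41.43, - 40, - 21, - 19, - 7/4, 9,21, 23 , 47.85,89] 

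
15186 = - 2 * (- 7593)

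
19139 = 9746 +9393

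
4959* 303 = 1502577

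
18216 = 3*6072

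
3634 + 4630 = 8264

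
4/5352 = 1/1338 = 0.00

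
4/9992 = 1/2498 = 0.00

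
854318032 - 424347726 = 429970306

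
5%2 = 1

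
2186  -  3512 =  - 1326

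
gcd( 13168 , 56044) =4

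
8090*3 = 24270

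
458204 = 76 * 6029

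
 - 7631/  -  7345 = 1 + 22/565 = 1.04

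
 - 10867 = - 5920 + -4947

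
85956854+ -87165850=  - 1208996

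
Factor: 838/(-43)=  -2^1 * 43^(-1)* 419^1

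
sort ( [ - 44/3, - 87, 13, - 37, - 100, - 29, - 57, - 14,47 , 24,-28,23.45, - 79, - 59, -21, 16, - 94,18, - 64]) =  [-100,-94, - 87, - 79,  -  64, - 59, - 57, - 37,  -  29, - 28, - 21, - 44/3, - 14,13,16,18,23.45, 24,47] 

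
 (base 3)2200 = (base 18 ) 40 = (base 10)72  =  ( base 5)242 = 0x48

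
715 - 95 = 620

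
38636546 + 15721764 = 54358310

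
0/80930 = 0 = 0.00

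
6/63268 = 3/31634 = 0.00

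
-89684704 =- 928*96643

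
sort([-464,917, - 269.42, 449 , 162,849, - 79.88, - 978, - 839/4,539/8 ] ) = [-978, - 464, - 269.42, - 839/4, - 79.88, 539/8,162,449, 849,917] 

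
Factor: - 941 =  - 941^1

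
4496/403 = 4496/403=11.16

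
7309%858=445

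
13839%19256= 13839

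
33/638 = 3/58  =  0.05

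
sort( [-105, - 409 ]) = [ - 409 , - 105] 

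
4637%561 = 149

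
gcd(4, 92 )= 4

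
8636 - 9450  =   - 814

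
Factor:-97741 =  - 7^1*13963^1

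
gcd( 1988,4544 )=284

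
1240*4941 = 6126840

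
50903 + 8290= 59193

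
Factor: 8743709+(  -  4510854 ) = 5^1* 11^1*76961^1 = 4232855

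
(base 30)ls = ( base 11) 549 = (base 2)1010010010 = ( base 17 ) 24c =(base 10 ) 658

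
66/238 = 33/119 = 0.28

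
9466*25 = 236650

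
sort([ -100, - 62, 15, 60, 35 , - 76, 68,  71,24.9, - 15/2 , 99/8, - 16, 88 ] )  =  [ - 100, - 76, - 62, - 16, - 15/2,99/8, 15, 24.9,35 , 60, 68,  71, 88]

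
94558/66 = 1432+23/33=1432.70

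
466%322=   144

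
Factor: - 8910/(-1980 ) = 2^( - 1 )*3^2 =9/2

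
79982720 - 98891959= - 18909239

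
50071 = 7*7153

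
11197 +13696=24893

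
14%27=14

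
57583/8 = 7197 + 7/8 =7197.88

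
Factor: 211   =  211^1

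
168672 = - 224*( - 753) 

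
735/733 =1 + 2/733 = 1.00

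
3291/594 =1097/198 = 5.54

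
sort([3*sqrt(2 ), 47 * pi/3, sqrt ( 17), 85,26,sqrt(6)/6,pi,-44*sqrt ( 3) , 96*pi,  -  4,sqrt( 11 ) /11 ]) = [ - 44 * sqrt( 3),  -  4,sqrt(11 )/11, sqrt(6)/6,pi,sqrt (17 ),3*sqrt( 2),26,47*pi/3,85, 96 *pi] 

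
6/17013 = 2/5671 = 0.00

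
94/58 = 1 + 18/29 = 1.62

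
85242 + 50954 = 136196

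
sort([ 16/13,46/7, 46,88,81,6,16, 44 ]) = [16/13,6,46/7,16,44, 46,  81, 88] 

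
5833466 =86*67831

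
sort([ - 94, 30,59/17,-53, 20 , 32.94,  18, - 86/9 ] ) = [ - 94, - 53 ,-86/9, 59/17 , 18, 20 , 30, 32.94 ] 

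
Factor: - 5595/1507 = -3^1*5^1*11^( - 1 )*137^( - 1)*373^1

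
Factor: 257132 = 2^2*64283^1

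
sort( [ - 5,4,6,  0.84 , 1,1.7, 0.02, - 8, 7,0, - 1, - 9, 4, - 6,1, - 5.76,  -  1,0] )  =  [ - 9, - 8, -6, - 5.76, - 5 ,-1, - 1,0,0,0.02, 0.84, 1,1,1.7,4,4,6,7]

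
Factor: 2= 2^1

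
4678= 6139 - 1461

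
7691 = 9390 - 1699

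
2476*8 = 19808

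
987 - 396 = 591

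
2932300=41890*70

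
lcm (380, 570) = 1140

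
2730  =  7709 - 4979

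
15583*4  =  62332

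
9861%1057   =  348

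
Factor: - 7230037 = -31^1*59^2*67^1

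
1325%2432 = 1325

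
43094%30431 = 12663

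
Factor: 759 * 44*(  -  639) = - 2^2 * 3^3 * 11^2*23^1*71^1=   - 21340044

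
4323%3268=1055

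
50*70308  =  3515400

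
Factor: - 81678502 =-2^1*40839251^1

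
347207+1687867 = 2035074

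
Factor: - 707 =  - 7^1*101^1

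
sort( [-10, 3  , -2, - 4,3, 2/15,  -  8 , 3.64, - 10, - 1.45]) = [ - 10, - 10,-8, - 4 , - 2, -1.45, 2/15, 3, 3,3.64]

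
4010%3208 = 802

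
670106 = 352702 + 317404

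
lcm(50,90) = 450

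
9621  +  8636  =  18257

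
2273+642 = 2915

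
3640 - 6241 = -2601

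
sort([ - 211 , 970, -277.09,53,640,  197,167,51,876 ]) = [ - 277.09,-211,  51,53,167,197, 640  ,  876,970 ]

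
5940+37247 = 43187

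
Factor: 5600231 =7^1*13^1*19^1*41^1*79^1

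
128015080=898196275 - 770181195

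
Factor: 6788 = 2^2*1697^1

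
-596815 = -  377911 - 218904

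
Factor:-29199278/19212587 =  - 2^1*29^( - 1)*283^(-1)*2341^ ( - 1 ) * 14599639^1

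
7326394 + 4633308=11959702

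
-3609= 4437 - 8046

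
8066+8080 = 16146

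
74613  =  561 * 133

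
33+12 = 45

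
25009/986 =25009/986 = 25.36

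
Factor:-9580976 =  - 2^4*281^1*2131^1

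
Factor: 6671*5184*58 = 2005782912 =2^7*3^4*7^1*29^1 *953^1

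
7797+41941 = 49738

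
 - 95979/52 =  - 7383/4 = -1845.75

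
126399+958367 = 1084766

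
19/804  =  19/804  =  0.02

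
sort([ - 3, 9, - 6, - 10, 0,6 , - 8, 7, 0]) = [ - 10, - 8,  -  6, - 3, 0, 0, 6, 7, 9 ] 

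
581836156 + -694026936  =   - 112190780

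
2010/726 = 335/121 = 2.77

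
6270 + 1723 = 7993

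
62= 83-21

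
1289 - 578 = 711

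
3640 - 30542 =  - 26902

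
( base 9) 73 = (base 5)231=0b1000010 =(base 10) 66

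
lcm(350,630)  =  3150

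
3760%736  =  80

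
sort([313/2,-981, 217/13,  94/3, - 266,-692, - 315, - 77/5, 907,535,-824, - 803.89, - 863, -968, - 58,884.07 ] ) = [  -  981 , - 968 , - 863, - 824,-803.89, -692, -315, - 266, - 58, - 77/5,217/13  ,  94/3, 313/2, 535, 884.07, 907 ] 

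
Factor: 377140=2^2*5^1*109^1*173^1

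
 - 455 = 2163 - 2618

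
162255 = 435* 373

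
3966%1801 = 364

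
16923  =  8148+8775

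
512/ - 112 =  - 32/7 = - 4.57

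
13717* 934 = 12811678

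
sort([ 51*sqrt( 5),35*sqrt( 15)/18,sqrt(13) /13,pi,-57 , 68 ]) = [-57, sqrt(13)/13, pi,35*sqrt(15 )/18,68 , 51 * sqrt(5 )]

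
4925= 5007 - 82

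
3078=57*54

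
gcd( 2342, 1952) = 2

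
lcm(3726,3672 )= 253368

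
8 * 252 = 2016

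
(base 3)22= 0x8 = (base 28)8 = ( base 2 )1000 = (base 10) 8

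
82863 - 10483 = 72380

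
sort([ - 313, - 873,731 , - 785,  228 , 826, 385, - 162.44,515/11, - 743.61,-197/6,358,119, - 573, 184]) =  [-873, - 785 ,-743.61, - 573 , - 313, - 162.44,- 197/6,  515/11,119, 184,228 , 358, 385, 731  ,  826 ] 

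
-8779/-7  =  1254 + 1/7 = 1254.14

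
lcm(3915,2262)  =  101790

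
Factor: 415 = 5^1*83^1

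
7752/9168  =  323/382 = 0.85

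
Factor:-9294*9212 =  - 85616328 = -2^3*3^1*7^2*47^1*1549^1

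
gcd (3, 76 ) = 1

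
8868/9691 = 8868/9691 = 0.92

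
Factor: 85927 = 29^1*2963^1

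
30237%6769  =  3161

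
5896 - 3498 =2398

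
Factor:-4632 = - 2^3*3^1*193^1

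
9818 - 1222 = 8596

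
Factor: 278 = 2^1 * 139^1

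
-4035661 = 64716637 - 68752298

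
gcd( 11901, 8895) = 3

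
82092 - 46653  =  35439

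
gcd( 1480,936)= 8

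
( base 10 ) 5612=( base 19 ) FA7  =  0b1010111101100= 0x15EC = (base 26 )87m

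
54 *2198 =118692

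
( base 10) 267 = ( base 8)413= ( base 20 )d7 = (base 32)8B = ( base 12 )1a3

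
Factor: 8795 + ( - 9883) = - 2^6*17^1=- 1088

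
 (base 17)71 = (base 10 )120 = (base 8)170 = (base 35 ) 3F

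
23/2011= 23/2011=0.01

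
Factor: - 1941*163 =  - 316383  =  - 3^1*163^1*647^1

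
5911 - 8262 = -2351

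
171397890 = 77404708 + 93993182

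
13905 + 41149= 55054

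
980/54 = 18 + 4/27 = 18.15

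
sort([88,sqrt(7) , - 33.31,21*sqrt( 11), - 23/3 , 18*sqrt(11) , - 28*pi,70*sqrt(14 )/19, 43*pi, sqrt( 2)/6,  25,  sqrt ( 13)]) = [ - 28*pi,  -  33.31, - 23/3,sqrt( 2 ) /6,sqrt(7 ), sqrt( 13 ),  70*sqrt( 14) /19,25, 18*sqrt( 11), 21*sqrt(11 ),88,43*pi ] 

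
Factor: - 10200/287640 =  - 5/141 = - 3^( - 1 ) * 5^1*47^( - 1)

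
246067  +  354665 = 600732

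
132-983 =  - 851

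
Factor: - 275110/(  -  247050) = 451/405 = 3^(-4)*5^(  -  1) * 11^1*41^1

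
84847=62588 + 22259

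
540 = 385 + 155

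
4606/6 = 2303/3 = 767.67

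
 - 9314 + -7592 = -16906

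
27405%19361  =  8044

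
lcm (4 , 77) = 308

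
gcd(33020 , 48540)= 20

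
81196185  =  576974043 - 495777858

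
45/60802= 45/60802 = 0.00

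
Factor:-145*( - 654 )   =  94830   =  2^1 * 3^1*5^1*29^1 *109^1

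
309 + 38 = 347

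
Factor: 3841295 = 5^1*768259^1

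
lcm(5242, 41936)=41936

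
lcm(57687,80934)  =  5422578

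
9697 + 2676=12373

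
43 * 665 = 28595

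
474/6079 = 474/6079= 0.08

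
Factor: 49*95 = 5^1 * 7^2*19^1 = 4655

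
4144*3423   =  14184912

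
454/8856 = 227/4428=0.05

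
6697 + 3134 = 9831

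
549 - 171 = 378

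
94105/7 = 94105/7 = 13443.57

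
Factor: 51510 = 2^1*3^1*5^1*17^1*101^1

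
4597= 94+4503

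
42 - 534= - 492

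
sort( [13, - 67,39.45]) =[-67,13, 39.45]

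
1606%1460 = 146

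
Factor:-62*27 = -1674 = -2^1*3^3*31^1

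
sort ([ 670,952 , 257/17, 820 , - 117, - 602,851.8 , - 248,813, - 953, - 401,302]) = [ - 953,  -  602 ,- 401,-248, - 117,257/17, 302,  670,813,820 , 851.8,952]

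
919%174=49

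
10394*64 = 665216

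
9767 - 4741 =5026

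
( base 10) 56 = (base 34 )1M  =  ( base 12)48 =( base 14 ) 40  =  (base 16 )38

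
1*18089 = 18089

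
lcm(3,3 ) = 3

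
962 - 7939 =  - 6977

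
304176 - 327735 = -23559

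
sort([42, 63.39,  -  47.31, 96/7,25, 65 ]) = [  -  47.31, 96/7,25, 42,  63.39,65]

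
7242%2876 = 1490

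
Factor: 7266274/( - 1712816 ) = -2^(-3 )*7^(- 1 ) * 41^( - 1)*73^1*157^1* 317^1*373^ (- 1)  =  -3633137/856408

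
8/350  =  4/175  =  0.02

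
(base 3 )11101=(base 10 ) 118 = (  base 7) 226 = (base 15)7D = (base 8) 166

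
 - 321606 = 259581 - 581187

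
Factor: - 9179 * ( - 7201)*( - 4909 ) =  - 19^1*67^1  *  137^1 * 379^1*4909^1 = - 324474978911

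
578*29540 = 17074120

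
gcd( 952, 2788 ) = 68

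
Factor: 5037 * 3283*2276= 2^2*3^1 * 7^2 * 23^1 * 67^1*73^1*569^1 =37637007996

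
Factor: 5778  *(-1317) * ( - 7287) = 2^1*3^5 * 7^1*107^1 * 347^1 * 439^1 = 55451344662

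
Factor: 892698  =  2^1*3^1*148783^1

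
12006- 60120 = - 48114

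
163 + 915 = 1078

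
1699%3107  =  1699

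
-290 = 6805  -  7095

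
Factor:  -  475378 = -2^1*237689^1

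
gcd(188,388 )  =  4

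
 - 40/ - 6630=4/663 = 0.01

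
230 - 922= - 692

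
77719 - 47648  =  30071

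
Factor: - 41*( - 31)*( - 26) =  - 2^1*13^1*31^1 * 41^1 = - 33046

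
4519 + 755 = 5274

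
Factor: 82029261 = 3^1*163^1*271^1*619^1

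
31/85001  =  31/85001= 0.00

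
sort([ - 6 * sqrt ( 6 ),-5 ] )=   [ - 6*sqrt( 6), - 5]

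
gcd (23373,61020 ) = 9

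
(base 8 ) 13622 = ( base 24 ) ABA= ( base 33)5hs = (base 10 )6034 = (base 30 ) 6l4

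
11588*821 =9513748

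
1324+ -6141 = -4817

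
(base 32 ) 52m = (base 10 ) 5206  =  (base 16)1456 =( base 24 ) 90m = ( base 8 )12126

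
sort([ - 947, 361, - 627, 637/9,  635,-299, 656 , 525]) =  [ - 947, - 627, - 299,637/9,  361,525, 635, 656 ]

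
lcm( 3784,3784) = 3784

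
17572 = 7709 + 9863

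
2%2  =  0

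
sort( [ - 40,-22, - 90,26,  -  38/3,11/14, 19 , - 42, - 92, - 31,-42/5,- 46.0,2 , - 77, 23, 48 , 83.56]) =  [ - 92, - 90, - 77, - 46.0, - 42, - 40, - 31, - 22, - 38/3, - 42/5  ,  11/14, 2, 19,  23,26,48, 83.56 ] 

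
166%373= 166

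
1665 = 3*555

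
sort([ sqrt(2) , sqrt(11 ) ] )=[ sqrt(2 ),sqrt(11) ] 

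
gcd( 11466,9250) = 2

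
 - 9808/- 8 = 1226/1 = 1226.00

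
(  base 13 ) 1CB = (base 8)520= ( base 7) 660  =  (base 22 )F6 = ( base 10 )336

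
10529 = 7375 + 3154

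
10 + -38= - 28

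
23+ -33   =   - 10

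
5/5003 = 5/5003 = 0.00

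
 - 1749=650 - 2399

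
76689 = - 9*( - 8521 )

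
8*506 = 4048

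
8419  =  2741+5678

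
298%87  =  37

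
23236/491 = 47 + 159/491 = 47.32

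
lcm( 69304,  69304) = 69304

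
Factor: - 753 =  - 3^1*251^1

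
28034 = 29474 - 1440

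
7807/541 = 7807/541  =  14.43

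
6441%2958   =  525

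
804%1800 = 804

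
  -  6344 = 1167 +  - 7511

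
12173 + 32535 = 44708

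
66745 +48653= 115398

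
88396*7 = 618772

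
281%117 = 47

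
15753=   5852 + 9901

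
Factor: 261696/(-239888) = -12/11 = - 2^2 * 3^1 * 11^( - 1 ) 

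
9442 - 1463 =7979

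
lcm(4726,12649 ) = 430066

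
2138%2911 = 2138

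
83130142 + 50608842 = 133738984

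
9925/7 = 9925/7 = 1417.86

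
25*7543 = 188575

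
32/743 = 32/743 = 0.04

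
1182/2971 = 1182/2971 = 0.40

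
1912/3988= 478/997 = 0.48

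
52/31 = 1 + 21/31= 1.68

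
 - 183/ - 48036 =61/16012 =0.00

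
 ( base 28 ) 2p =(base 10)81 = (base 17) 4D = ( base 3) 10000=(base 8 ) 121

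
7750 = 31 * 250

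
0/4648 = 0= 0.00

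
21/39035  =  21/39035=0.00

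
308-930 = - 622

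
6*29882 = 179292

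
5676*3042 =17266392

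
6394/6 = 1065 + 2/3 = 1065.67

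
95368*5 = 476840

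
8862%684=654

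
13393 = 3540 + 9853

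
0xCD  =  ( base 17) C1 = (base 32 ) 6d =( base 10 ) 205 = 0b11001101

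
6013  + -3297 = 2716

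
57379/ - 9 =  - 57379/9 = -6375.44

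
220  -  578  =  -358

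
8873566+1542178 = 10415744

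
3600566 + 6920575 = 10521141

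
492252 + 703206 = 1195458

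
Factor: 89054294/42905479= 2^1*7^1*971^1 * 6551^1*42905479^( - 1 )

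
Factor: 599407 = 599407^1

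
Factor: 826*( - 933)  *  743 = -2^1*3^1*7^1* 59^1*311^1*743^1=- 572598894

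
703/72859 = 703/72859 = 0.01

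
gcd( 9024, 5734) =94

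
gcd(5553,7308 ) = 9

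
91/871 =7/67=0.10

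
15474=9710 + 5764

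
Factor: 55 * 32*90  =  158400= 2^6 * 3^2*5^2 * 11^1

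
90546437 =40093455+50452982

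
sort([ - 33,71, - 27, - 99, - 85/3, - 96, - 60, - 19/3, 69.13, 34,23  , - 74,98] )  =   [ - 99, - 96,  -  74, - 60,- 33,  -  85/3, - 27,- 19/3,23,  34,69.13,71,98 ] 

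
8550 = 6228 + 2322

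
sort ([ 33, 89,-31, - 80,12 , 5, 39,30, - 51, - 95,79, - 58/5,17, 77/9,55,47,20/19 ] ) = [ - 95,  -  80,-51, - 31 , - 58/5, 20/19,5,77/9,12, 17, 30,33,39,  47, 55,79,89] 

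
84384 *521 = 43964064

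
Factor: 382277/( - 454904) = -2^( - 3)*7^1*97^1*  101^ ( - 1) = - 679/808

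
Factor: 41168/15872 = 83/32= 2^(- 5 )*83^1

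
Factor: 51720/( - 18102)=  - 20/7= -  2^2* 5^1*7^( - 1) 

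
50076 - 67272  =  -17196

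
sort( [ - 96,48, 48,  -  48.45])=[ - 96, - 48.45, 48, 48 ]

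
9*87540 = 787860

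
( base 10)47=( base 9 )52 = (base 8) 57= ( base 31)1g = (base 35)1C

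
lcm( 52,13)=52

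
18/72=1/4  =  0.25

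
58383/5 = 58383/5 = 11676.60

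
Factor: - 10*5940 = -2^3*3^3*5^2*11^1 = - 59400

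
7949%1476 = 569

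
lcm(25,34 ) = 850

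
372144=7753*48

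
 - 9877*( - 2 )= 19754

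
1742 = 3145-1403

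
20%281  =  20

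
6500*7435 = 48327500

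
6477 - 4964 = 1513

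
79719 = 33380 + 46339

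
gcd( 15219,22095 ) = 9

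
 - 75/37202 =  - 1 + 37127/37202 = - 0.00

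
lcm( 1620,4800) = 129600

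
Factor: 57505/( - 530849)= -5^1*7^1*11^( - 1 )*31^1*53^1*48259^( - 1 )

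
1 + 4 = 5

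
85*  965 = 82025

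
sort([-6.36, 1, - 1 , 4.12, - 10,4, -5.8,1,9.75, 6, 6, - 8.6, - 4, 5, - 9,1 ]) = [ - 10,- 9, - 8.6 ,  -  6.36 , - 5.8, - 4, - 1 , 1,1,  1, 4,4.12,5, 6, 6, 9.75 ]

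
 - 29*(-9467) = 274543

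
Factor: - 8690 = - 2^1*5^1*11^1*79^1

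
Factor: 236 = 2^2*59^1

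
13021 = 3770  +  9251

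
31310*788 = 24672280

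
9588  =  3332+6256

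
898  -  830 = 68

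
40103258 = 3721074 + 36382184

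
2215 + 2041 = 4256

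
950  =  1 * 950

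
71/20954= 71/20954= 0.00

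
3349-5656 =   -  2307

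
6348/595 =6348/595 = 10.67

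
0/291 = 0 = 0.00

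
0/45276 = 0 = 0.00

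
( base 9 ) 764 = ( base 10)625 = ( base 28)M9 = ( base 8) 1161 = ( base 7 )1552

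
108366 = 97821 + 10545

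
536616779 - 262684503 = 273932276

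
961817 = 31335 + 930482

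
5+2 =7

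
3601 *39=140439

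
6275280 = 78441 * 80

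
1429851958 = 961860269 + 467991689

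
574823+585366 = 1160189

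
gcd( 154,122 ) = 2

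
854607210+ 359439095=1214046305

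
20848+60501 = 81349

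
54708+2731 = 57439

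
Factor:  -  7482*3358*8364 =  -2^4*3^2*17^1*23^1 * 29^1*41^1*43^1*73^1 = - 210141786384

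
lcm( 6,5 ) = 30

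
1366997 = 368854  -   - 998143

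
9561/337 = 28 + 125/337 = 28.37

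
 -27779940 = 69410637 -97190577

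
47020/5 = 9404 = 9404.00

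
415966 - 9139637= - 8723671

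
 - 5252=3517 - 8769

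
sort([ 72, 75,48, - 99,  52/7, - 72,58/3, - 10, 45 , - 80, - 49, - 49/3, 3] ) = [ - 99 , - 80, - 72 , - 49 , - 49/3, - 10  ,  3,52/7,58/3, 45,48, 72,  75]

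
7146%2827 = 1492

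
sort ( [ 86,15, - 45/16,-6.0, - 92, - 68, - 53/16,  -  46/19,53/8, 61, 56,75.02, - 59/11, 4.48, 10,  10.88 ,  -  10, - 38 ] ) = [ - 92,  -  68,-38, - 10,-6.0, - 59/11,-53/16, - 45/16, - 46/19, 4.48, 53/8,10, 10.88 , 15,  56 , 61, 75.02, 86] 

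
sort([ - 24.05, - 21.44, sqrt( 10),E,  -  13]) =[ - 24.05,- 21.44, - 13, E,  sqrt(10 )]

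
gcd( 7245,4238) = 1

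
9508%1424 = 964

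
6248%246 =98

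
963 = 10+953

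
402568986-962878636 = -560309650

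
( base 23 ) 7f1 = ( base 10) 4049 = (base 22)881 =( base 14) 1693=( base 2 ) 111111010001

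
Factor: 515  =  5^1*103^1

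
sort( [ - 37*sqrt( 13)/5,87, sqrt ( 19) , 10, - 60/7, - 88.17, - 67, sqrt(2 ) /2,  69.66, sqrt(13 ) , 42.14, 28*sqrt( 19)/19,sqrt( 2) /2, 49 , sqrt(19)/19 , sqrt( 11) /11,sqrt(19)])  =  [ -88.17 , - 67, - 37*sqrt( 13 ) /5, - 60/7,  sqrt(19)/19, sqrt( 11)/11, sqrt(2 ) /2, sqrt( 2)/2,sqrt( 13 ), sqrt (19), sqrt(19), 28*sqrt( 19) /19,10,42.14, 49, 69.66, 87]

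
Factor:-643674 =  - 2^1*3^1*107279^1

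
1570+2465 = 4035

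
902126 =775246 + 126880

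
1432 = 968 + 464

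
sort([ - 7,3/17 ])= [-7, 3/17] 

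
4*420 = 1680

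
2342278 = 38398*61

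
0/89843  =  0 = 0.00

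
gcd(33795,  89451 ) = 9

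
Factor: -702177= -3^1*7^1*29^1 * 1153^1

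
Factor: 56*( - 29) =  - 1624 = - 2^3*7^1*29^1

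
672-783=-111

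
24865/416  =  59+321/416 = 59.77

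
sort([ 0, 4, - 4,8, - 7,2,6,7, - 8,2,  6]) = [-8, - 7, - 4 , 0,2, 2, 4,6,6, 7,8]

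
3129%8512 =3129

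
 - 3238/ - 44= 1619/22= 73.59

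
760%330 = 100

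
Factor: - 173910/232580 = - 17391/23258 = - 2^( - 1)*3^1*11^1*17^1*29^(-1 )*31^1*401^(-1 )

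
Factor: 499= 499^1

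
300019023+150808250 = 450827273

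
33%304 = 33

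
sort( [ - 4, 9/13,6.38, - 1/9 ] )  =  [-4 , - 1/9,9/13,6.38 ]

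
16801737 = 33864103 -17062366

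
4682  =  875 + 3807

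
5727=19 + 5708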